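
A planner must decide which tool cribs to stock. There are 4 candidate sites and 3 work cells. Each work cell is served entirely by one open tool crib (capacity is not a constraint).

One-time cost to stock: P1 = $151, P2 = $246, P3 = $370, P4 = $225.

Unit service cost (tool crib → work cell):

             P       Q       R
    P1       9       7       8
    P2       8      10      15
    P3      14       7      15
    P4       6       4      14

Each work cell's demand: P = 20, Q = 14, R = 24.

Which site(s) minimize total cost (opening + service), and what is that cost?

For any fixed open set, each work cell goes to its cheapest open site; total = fixed + service.
{P1}: P→P1 9·20=180, Q→P1 7·14=98, R→P1 8·24=192. Service 470; fixed 151; total 621.
{P4}: P→P4 6·20=120, Q→P4 4·14=56, R→P4 14·24=336. Service 512; fixed 225; total 737.
{P1, P4}: P→P4 6·20=120, Q→P4 4·14=56, R→P1 8·24=192. Service 368; fixed 376; total 744.
{P1, P2, P3, P4}: service 368 + fixed 992 = 1360
No other subset beats 621.

Open P1 only; minimum total cost 621.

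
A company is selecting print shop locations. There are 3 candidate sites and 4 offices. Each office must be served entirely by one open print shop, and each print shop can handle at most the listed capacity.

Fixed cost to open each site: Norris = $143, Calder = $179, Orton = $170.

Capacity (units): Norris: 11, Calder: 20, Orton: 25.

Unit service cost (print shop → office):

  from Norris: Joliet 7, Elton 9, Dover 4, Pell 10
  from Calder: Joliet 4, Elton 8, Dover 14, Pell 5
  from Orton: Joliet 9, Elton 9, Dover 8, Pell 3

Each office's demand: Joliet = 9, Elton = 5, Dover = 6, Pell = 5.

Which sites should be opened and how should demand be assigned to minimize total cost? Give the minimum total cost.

Open {Orton}: Joliet→Orton 9·9=81, Elton→Orton 9·5=45, Dover→Orton 8·6=48, Pell→Orton 3·5=15.
Loads: Orton carries 25/25. Service 189; fixed 170; total 359.
Next best feasible plan costs 447.

Minimum total cost: 359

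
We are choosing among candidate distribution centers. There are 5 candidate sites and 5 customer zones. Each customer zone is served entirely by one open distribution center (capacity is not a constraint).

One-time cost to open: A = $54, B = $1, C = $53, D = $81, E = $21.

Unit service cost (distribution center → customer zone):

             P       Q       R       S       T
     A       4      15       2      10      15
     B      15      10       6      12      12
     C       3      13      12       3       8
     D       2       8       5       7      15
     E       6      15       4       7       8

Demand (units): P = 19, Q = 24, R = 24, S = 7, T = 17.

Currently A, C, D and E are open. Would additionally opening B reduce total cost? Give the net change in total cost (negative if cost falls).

Current service cost with {A, C, D, E}: 435.
Adding B: each customer zone re-picks its cheapest; new service cost 435, saving 0.
Extra fixed cost: 1. Net change = 1 − 0 = 1.
(Totals: 644 → 645.)

No — net change +1 (cost rises by 1).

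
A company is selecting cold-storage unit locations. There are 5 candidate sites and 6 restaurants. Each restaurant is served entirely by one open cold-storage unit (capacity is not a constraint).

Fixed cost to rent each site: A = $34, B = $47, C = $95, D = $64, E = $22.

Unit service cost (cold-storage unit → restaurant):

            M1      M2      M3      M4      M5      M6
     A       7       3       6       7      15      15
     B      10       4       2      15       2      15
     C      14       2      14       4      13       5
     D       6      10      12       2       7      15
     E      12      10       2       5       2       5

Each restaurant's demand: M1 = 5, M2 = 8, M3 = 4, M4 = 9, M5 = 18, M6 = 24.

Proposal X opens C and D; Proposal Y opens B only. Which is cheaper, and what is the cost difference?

Proposal X is cheaper by 151.

Proposal X: {C, D}: M1→D 6·5=30, M2→C 2·8=16, M3→D 12·4=48, M4→D 2·9=18, M5→D 7·18=126, M6→C 5·24=120. Service 358; fixed 159; total 517.
Proposal Y: {B}: M1→B 10·5=50, M2→B 4·8=32, M3→B 2·4=8, M4→B 15·9=135, M5→B 2·18=36, M6→B 15·24=360. Service 621; fixed 47; total 668.
Difference: |517 − 668| = 151.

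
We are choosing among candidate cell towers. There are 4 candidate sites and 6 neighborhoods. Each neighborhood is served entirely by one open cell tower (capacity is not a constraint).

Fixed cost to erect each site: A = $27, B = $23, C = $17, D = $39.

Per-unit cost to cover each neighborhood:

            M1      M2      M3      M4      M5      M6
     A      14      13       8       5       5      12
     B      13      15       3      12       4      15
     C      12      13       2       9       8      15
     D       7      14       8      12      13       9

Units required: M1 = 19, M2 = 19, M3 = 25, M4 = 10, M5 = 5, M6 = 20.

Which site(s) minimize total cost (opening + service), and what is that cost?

Open A, C and D; minimum total cost 768.

For any fixed open set, each neighborhood goes to its cheapest open site; total = fixed + service.
{A, C, D}: M1→D 7·19=133, M2→A 13·19=247, M3→C 2·25=50, M4→A 5·10=50, M5→A 5·5=25, M6→D 9·20=180. Service 685; fixed 83; total 768.
{A, B, C, D}: M1→D 7·19=133, M2→A 13·19=247, M3→C 2·25=50, M4→A 5·10=50, M5→B 4·5=20, M6→D 9·20=180. Service 680; fixed 106; total 786.
{A, B, D}: service 705 + fixed 89 = 794
{C}: service 955 + fixed 17 = 972
No other subset beats 768.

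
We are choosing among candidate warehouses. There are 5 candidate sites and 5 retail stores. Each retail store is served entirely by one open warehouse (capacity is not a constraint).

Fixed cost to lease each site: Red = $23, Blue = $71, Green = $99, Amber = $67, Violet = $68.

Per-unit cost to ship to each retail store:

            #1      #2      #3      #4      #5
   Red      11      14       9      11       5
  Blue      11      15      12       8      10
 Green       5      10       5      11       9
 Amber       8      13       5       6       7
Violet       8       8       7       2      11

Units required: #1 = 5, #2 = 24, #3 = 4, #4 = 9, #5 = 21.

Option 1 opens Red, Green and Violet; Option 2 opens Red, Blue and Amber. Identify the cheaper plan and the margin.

Option 1: {Red, Green, Violet}: #1→Green 5·5=25, #2→Violet 8·24=192, #3→Green 5·4=20, #4→Violet 2·9=18, #5→Red 5·21=105. Service 360; fixed 190; total 550.
Option 2: {Red, Blue, Amber}: #1→Amber 8·5=40, #2→Amber 13·24=312, #3→Amber 5·4=20, #4→Amber 6·9=54, #5→Red 5·21=105. Service 531; fixed 161; total 692.
Difference: |550 − 692| = 142.

Option 1 is cheaper by 142.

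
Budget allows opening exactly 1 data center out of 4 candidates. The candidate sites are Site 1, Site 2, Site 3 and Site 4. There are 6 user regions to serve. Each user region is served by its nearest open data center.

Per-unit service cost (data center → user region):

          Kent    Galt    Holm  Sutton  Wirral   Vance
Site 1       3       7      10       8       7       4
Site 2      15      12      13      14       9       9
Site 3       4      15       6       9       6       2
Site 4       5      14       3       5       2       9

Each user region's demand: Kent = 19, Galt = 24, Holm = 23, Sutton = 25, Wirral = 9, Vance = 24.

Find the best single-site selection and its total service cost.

Choose Site 1 only; total service cost 814.

With exactly 1 open, each user region uses its cheapest among the chosen.
{Site 1}: Kent→Site 1 3·19=57, Galt→Site 1 7·24=168, Holm→Site 1 10·23=230, Sutton→Site 1 8·25=200, Wirral→Site 1 7·9=63, Vance→Site 1 4·24=96. Service cost 814.
{Site 4}: service cost 859
{Site 3}: service cost 901
Among all 4 size-1 choices, {Site 1} is lowest.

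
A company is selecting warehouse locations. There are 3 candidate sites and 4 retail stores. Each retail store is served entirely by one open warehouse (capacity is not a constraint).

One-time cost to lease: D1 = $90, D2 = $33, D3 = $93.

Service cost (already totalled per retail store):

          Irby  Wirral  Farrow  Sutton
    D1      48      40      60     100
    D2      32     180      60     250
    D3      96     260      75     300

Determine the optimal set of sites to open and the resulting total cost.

Open D1 only; minimum total cost 338.

For any fixed open set, each retail store goes to its cheapest open site; total = fixed + service.
{D1}: Irby→D1 48, Wirral→D1 40, Farrow→D1 60, Sutton→D1 100. Service 248; fixed 90; total 338.
{D1, D2}: service 232 + fixed 123 = 355
{D1, D3}: service 248 + fixed 183 = 431
{D1, D2, D3}: Irby→D2 32, Wirral→D1 40, Farrow→D1 60, Sutton→D1 100. Service 232; fixed 216; total 448.
No other subset beats 338.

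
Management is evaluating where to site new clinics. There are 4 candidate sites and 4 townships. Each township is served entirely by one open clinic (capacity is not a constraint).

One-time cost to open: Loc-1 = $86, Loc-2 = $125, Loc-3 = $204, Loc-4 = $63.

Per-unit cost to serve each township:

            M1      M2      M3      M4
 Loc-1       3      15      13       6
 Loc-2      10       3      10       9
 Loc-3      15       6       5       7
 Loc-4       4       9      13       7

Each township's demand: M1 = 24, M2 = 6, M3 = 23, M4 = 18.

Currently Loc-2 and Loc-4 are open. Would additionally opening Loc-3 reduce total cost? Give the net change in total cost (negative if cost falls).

No — net change +89 (cost rises by 89).

Current service cost with {Loc-2, Loc-4}: 470.
Adding Loc-3: each township re-picks its cheapest; new service cost 355, saving 115.
Extra fixed cost: 204. Net change = 204 − 115 = 89.
(Totals: 658 → 747.)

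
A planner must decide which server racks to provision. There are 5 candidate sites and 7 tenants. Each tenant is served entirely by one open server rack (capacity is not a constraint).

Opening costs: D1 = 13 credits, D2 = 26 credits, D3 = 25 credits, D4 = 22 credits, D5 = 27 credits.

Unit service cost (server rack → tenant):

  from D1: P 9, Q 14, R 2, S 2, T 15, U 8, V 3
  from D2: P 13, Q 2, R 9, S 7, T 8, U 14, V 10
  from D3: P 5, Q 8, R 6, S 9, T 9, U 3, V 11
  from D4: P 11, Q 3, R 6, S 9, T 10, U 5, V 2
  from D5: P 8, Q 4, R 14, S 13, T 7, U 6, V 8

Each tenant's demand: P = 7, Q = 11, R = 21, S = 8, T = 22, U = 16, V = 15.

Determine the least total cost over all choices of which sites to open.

Minimum total cost: 445

For any fixed open set, each tenant goes to its cheapest open site; total = fixed + service.
{D1, D3, D4, D5}: P→D3 5·7=35, Q→D4 3·11=33, R→D1 2·21=42, S→D1 2·8=16, T→D5 7·22=154, U→D3 3·16=48, V→D4 2·15=30. Service 358; fixed 87; total 445.
{D1, D2, D3}: service 384 + fixed 64 = 448
{D1, D3, D5}: P→D3 5·7=35, Q→D5 4·11=44, R→D1 2·21=42, S→D1 2·8=16, T→D5 7·22=154, U→D3 3·16=48, V→D1 3·15=45. Service 384; fixed 65; total 449.
{D1, D2, D3, D4, D5}: service 347 + fixed 113 = 460
No other subset beats 445.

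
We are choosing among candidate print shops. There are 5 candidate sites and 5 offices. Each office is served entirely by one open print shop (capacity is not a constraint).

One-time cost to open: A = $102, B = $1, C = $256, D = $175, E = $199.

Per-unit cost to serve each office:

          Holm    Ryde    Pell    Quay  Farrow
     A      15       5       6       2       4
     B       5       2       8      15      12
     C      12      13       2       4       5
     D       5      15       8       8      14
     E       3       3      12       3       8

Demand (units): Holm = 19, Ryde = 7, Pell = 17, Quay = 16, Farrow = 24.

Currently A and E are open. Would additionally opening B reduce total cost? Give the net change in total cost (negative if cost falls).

Yes — net change −6 (cost falls by 6).

Current service cost with {A, E}: 308.
Adding B: each office re-picks its cheapest; new service cost 301, saving 7.
Extra fixed cost: 1. Net change = 1 − 7 = -6.
(Totals: 609 → 603.)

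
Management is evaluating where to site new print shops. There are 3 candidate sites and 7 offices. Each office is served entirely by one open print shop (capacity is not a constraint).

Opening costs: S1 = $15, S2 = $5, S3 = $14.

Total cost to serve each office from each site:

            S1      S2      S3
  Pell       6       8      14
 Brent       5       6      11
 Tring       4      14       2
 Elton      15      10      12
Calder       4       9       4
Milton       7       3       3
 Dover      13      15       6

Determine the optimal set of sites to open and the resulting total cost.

For any fixed open set, each office goes to its cheapest open site; total = fixed + service.
{S2, S3}: Pell→S2 8, Brent→S2 6, Tring→S3 2, Elton→S2 10, Calder→S3 4, Milton→S2 3, Dover→S3 6. Service 39; fixed 19; total 58.
{S1, S2}: service 45 + fixed 20 = 65
{S3}: service 52 + fixed 14 = 66
{S1, S2, S3}: Pell→S1 6, Brent→S1 5, Tring→S3 2, Elton→S2 10, Calder→S1 4, Milton→S2 3, Dover→S3 6. Service 36; fixed 34; total 70.
No other subset beats 58.

Open S2 and S3; minimum total cost 58.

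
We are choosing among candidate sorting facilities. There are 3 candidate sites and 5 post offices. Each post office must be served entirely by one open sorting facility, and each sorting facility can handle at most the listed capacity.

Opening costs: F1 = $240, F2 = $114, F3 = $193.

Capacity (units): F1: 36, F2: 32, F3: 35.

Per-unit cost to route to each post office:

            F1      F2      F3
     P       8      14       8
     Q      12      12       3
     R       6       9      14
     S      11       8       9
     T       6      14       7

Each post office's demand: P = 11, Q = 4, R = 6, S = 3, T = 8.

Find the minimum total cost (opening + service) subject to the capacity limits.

Open {F3}: P→F3 8·11=88, Q→F3 3·4=12, R→F3 14·6=84, S→F3 9·3=27, T→F3 7·8=56.
Loads: F3 carries 32/35. Service 267; fixed 193; total 460.
Next best feasible plan costs 493.

Minimum total cost: 460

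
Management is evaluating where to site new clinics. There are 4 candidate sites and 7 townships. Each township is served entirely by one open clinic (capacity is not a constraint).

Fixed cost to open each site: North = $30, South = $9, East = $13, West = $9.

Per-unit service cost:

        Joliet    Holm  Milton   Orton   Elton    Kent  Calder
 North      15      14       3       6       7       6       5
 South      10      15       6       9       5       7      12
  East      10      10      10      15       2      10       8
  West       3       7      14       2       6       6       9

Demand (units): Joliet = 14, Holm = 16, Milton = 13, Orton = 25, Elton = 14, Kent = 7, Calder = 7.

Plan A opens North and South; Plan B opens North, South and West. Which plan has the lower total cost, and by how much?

Plan B is cheaper by 301.

Plan A: {North, South}: Joliet→South 10·14=140, Holm→North 14·16=224, Milton→North 3·13=39, Orton→North 6·25=150, Elton→South 5·14=70, Kent→North 6·7=42, Calder→North 5·7=35. Service 700; fixed 39; total 739.
Plan B: {North, South, West}: Joliet→West 3·14=42, Holm→West 7·16=112, Milton→North 3·13=39, Orton→West 2·25=50, Elton→South 5·14=70, Kent→North 6·7=42, Calder→North 5·7=35. Service 390; fixed 48; total 438.
Difference: |739 − 438| = 301.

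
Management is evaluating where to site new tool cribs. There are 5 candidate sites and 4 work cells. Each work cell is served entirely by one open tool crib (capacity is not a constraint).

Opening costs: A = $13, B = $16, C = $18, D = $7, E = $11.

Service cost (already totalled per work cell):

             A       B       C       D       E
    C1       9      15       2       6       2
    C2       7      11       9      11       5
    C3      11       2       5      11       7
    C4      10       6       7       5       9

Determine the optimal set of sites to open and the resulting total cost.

Open E only; minimum total cost 34.

For any fixed open set, each work cell goes to its cheapest open site; total = fixed + service.
{E}: C1→E 2, C2→E 5, C3→E 7, C4→E 9. Service 23; fixed 11; total 34.
{D, E}: service 19 + fixed 18 = 37
{D}: service 33 + fixed 7 = 40
{A, B, C, D, E}: C1→C 2, C2→E 5, C3→B 2, C4→D 5. Service 14; fixed 65; total 79.
No other subset beats 34.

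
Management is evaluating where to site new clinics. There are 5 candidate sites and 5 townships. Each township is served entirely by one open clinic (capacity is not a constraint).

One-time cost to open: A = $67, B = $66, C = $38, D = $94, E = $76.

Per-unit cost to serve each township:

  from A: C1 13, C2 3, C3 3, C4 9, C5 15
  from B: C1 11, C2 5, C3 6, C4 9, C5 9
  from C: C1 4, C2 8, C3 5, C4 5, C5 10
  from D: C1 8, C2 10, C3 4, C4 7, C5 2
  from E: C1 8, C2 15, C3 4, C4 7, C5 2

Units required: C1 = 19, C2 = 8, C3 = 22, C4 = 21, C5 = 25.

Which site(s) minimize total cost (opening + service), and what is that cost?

For any fixed open set, each township goes to its cheapest open site; total = fixed + service.
{C, E}: C1→C 4·19=76, C2→C 8·8=64, C3→E 4·22=88, C4→C 5·21=105, C5→E 2·25=50. Service 383; fixed 114; total 497.
{A, C, E}: service 321 + fixed 181 = 502
{C, D}: service 383 + fixed 132 = 515
{A, B, C, D, E}: C1→C 4·19=76, C2→A 3·8=24, C3→A 3·22=66, C4→C 5·21=105, C5→D 2·25=50. Service 321; fixed 341; total 662.
No other subset beats 497.

Open C and E; minimum total cost 497.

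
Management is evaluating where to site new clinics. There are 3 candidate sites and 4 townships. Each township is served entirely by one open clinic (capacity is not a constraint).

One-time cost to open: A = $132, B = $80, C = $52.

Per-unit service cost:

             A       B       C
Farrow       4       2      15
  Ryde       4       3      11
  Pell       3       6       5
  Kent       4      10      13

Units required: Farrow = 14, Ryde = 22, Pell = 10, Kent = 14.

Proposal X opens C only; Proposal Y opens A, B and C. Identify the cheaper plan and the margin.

Proposal X: {C}: Farrow→C 15·14=210, Ryde→C 11·22=242, Pell→C 5·10=50, Kent→C 13·14=182. Service 684; fixed 52; total 736.
Proposal Y: {A, B, C}: Farrow→B 2·14=28, Ryde→B 3·22=66, Pell→A 3·10=30, Kent→A 4·14=56. Service 180; fixed 264; total 444.
Difference: |736 − 444| = 292.

Proposal Y is cheaper by 292.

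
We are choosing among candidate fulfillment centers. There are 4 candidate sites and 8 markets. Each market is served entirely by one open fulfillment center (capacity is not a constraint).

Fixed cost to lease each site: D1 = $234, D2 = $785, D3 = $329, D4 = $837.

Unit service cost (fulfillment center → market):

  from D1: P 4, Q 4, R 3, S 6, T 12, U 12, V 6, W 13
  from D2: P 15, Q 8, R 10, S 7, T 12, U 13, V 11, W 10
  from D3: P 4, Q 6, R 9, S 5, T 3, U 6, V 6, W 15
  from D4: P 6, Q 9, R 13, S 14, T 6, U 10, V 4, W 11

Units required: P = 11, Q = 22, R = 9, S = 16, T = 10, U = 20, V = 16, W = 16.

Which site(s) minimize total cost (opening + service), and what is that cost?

For any fixed open set, each market goes to its cheapest open site; total = fixed + service.
{D3}: P→D3 4·11=44, Q→D3 6·22=132, R→D3 9·9=81, S→D3 5·16=80, T→D3 3·10=30, U→D3 6·20=120, V→D3 6·16=96, W→D3 15·16=240. Service 823; fixed 329; total 1152.
{D1}: service 919 + fixed 234 = 1153
{D1, D3}: P→D1 4·11=44, Q→D1 4·22=88, R→D1 3·9=27, S→D3 5·16=80, T→D3 3·10=30, U→D3 6·20=120, V→D1 6·16=96, W→D1 13·16=208. Service 693; fixed 563; total 1256.
{D1, D2, D3, D4}: P→D1 4·11=44, Q→D1 4·22=88, R→D1 3·9=27, S→D3 5·16=80, T→D3 3·10=30, U→D3 6·20=120, V→D4 4·16=64, W→D2 10·16=160. Service 613; fixed 2185; total 2798.
No other subset beats 1152.

Open D3 only; minimum total cost 1152.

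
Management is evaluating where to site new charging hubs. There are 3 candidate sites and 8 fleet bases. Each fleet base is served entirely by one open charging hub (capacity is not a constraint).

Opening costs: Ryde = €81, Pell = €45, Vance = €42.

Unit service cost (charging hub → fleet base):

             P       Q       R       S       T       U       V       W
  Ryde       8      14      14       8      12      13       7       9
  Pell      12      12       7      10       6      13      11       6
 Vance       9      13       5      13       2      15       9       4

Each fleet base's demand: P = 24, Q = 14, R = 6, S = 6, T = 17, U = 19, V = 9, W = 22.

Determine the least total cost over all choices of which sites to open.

Minimum total cost: 1007

For any fixed open set, each fleet base goes to its cheapest open site; total = fixed + service.
{Ryde, Vance}: P→Ryde 8·24=192, Q→Vance 13·14=182, R→Vance 5·6=30, S→Ryde 8·6=48, T→Vance 2·17=34, U→Ryde 13·19=247, V→Ryde 7·9=63, W→Vance 4·22=88. Service 884; fixed 123; total 1007.
{Pell, Vance}: P→Vance 9·24=216, Q→Pell 12·14=168, R→Vance 5·6=30, S→Pell 10·6=60, T→Vance 2·17=34, U→Pell 13·19=247, V→Vance 9·9=81, W→Vance 4·22=88. Service 924; fixed 87; total 1011.
{Vance}: P→Vance 9·24=216, Q→Vance 13·14=182, R→Vance 5·6=30, S→Vance 13·6=78, T→Vance 2·17=34, U→Vance 15·19=285, V→Vance 9·9=81, W→Vance 4·22=88. Service 994; fixed 42; total 1036.
{Ryde, Pell, Vance}: service 870 + fixed 168 = 1038
No other subset beats 1007.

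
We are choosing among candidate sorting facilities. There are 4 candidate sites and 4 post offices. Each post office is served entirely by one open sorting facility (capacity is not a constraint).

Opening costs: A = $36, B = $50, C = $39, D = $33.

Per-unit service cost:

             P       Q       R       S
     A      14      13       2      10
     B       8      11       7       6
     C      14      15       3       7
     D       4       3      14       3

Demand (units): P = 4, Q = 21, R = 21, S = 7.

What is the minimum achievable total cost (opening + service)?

For any fixed open set, each post office goes to its cheapest open site; total = fixed + service.
{A, D}: P→D 4·4=16, Q→D 3·21=63, R→A 2·21=42, S→D 3·7=21. Service 142; fixed 69; total 211.
{C, D}: service 163 + fixed 72 = 235
{A, C, D}: service 142 + fixed 108 = 250
{A, B, C, D}: service 142 + fixed 158 = 300
(All 15 nonempty subsets were checked; A and D is lowest.)

Minimum total cost: 211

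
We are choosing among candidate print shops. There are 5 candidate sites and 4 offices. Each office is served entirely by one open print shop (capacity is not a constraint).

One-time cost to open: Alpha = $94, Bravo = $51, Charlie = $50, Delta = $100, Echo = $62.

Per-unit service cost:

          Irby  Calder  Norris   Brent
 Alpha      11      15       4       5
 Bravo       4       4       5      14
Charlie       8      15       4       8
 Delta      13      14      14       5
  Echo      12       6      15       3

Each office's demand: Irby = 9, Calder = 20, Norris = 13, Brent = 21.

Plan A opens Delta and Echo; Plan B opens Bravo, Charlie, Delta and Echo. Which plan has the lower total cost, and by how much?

Plan B is cheaper by 141.

Plan A: {Delta, Echo}: Irby→Echo 12·9=108, Calder→Echo 6·20=120, Norris→Delta 14·13=182, Brent→Echo 3·21=63. Service 473; fixed 162; total 635.
Plan B: {Bravo, Charlie, Delta, Echo}: Irby→Bravo 4·9=36, Calder→Bravo 4·20=80, Norris→Charlie 4·13=52, Brent→Echo 3·21=63. Service 231; fixed 263; total 494.
Difference: |635 − 494| = 141.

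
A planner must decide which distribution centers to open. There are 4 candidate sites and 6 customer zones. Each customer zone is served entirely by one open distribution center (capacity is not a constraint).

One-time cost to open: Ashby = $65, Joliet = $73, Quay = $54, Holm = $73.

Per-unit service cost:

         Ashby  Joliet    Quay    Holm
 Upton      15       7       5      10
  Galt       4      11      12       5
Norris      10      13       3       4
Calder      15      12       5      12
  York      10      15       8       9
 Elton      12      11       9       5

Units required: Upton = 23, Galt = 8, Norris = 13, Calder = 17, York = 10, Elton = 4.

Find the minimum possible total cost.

Minimum total cost: 505

For any fixed open set, each customer zone goes to its cheapest open site; total = fixed + service.
{Quay}: Upton→Quay 5·23=115, Galt→Quay 12·8=96, Norris→Quay 3·13=39, Calder→Quay 5·17=85, York→Quay 8·10=80, Elton→Quay 9·4=36. Service 451; fixed 54; total 505.
{Ashby, Quay}: Upton→Quay 5·23=115, Galt→Ashby 4·8=32, Norris→Quay 3·13=39, Calder→Quay 5·17=85, York→Quay 8·10=80, Elton→Quay 9·4=36. Service 387; fixed 119; total 506.
{Quay, Holm}: service 379 + fixed 127 = 506
{Ashby, Joliet, Quay, Holm}: Upton→Quay 5·23=115, Galt→Ashby 4·8=32, Norris→Quay 3·13=39, Calder→Quay 5·17=85, York→Quay 8·10=80, Elton→Holm 5·4=20. Service 371; fixed 265; total 636.
(All 15 nonempty subsets were checked; Quay only is lowest.)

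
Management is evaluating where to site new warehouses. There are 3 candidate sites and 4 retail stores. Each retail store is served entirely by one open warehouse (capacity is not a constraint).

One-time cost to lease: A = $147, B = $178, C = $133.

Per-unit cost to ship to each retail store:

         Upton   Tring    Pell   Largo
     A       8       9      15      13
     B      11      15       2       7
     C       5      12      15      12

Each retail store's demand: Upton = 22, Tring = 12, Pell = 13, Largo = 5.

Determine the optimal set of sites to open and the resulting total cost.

For any fixed open set, each retail store goes to its cheapest open site; total = fixed + service.
{B, C}: Upton→C 5·22=110, Tring→C 12·12=144, Pell→B 2·13=26, Largo→B 7·5=35. Service 315; fixed 311; total 626.
{C}: service 509 + fixed 133 = 642
{B}: Upton→B 11·22=242, Tring→B 15·12=180, Pell→B 2·13=26, Largo→B 7·5=35. Service 483; fixed 178; total 661.
{A, B, C}: service 279 + fixed 458 = 737
(All 7 nonempty subsets were checked; B and C is lowest.)

Open B and C; minimum total cost 626.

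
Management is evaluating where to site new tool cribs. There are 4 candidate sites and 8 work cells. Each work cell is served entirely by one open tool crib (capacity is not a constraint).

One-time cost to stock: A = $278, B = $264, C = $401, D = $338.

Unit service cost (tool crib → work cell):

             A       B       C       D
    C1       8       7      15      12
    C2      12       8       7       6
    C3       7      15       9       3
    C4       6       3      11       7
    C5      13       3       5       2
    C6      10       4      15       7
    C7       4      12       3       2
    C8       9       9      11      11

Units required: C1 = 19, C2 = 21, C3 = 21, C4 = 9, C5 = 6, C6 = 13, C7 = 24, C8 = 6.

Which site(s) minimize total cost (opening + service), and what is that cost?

For any fixed open set, each work cell goes to its cheapest open site; total = fixed + service.
{D}: C1→D 12·19=228, C2→D 6·21=126, C3→D 3·21=63, C4→D 7·9=63, C5→D 2·6=12, C6→D 7·13=91, C7→D 2·24=48, C8→D 11·6=66. Service 697; fixed 338; total 1035.
{B, D}: service 515 + fixed 602 = 1117
{A, D}: C1→A 8·19=152, C2→D 6·21=126, C3→D 3·21=63, C4→A 6·9=54, C5→D 2·6=12, C6→D 7·13=91, C7→D 2·24=48, C8→A 9·6=54. Service 600; fixed 616; total 1216.
{A, B, C, D}: C1→B 7·19=133, C2→D 6·21=126, C3→D 3·21=63, C4→B 3·9=27, C5→D 2·6=12, C6→B 4·13=52, C7→D 2·24=48, C8→A 9·6=54. Service 515; fixed 1281; total 1796.
No other subset beats 1035.

Open D only; minimum total cost 1035.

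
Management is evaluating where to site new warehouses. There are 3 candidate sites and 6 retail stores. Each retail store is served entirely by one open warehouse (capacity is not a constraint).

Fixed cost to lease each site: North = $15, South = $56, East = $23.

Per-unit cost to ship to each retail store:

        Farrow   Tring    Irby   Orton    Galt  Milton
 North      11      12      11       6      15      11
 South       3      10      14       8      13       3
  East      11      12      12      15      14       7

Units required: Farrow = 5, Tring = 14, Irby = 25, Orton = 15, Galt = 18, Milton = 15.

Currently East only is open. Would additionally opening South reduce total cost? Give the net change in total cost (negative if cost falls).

Yes — net change −195 (cost falls by 195).

Current service cost with {East}: 1105.
Adding South: each retail store re-picks its cheapest; new service cost 854, saving 251.
Extra fixed cost: 56. Net change = 56 − 251 = -195.
(Totals: 1128 → 933.)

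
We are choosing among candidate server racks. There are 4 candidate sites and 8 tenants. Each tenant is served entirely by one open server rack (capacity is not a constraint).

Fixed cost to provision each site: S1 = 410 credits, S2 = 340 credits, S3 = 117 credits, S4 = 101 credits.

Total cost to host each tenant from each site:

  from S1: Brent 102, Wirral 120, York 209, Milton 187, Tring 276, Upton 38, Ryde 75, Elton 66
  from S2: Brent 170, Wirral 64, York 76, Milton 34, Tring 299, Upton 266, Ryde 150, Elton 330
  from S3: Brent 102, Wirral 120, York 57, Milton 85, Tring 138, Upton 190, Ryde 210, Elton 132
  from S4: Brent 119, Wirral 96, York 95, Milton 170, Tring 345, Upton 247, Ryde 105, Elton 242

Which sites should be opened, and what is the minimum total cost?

Open S3 and S4; minimum total cost 1123.

For any fixed open set, each tenant goes to its cheapest open site; total = fixed + service.
{S3, S4}: Brent→S3 102, Wirral→S4 96, York→S3 57, Milton→S3 85, Tring→S3 138, Upton→S3 190, Ryde→S4 105, Elton→S3 132. Service 905; fixed 218; total 1123.
{S3}: service 1034 + fixed 117 = 1151
{S1, S3}: service 681 + fixed 527 = 1208
{S1, S2, S3, S4}: Brent→S1 102, Wirral→S2 64, York→S3 57, Milton→S2 34, Tring→S3 138, Upton→S1 38, Ryde→S1 75, Elton→S1 66. Service 574; fixed 968; total 1542.
(All 15 nonempty subsets were checked; S3 and S4 is lowest.)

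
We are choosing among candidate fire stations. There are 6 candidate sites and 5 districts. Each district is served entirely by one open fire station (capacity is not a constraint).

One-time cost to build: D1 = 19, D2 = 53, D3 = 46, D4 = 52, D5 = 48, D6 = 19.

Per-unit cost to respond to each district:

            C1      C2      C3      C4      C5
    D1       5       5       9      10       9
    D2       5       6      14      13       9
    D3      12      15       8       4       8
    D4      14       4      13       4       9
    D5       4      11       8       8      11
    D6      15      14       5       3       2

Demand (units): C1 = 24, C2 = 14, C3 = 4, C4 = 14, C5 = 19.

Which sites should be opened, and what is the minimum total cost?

Open D1 and D6; minimum total cost 328.

For any fixed open set, each district goes to its cheapest open site; total = fixed + service.
{D1, D6}: C1→D1 5·24=120, C2→D1 5·14=70, C3→D6 5·4=20, C4→D6 3·14=42, C5→D6 2·19=38. Service 290; fixed 38; total 328.
{D1, D5, D6}: service 266 + fixed 86 = 352
{D1, D4, D6}: service 276 + fixed 90 = 366
{D1, D2, D3, D4, D5, D6}: C1→D5 4·24=96, C2→D4 4·14=56, C3→D6 5·4=20, C4→D6 3·14=42, C5→D6 2·19=38. Service 252; fixed 237; total 489.
No other subset beats 328.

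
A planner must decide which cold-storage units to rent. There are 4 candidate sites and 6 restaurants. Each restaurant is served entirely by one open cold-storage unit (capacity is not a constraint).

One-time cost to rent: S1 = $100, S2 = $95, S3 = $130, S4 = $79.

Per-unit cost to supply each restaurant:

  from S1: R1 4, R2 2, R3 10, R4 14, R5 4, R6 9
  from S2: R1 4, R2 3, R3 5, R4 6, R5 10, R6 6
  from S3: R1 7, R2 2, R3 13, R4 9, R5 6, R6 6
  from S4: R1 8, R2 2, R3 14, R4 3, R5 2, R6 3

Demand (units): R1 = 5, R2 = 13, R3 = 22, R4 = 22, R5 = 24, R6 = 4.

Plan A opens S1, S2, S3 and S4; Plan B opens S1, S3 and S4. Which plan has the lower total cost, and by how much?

Plan A is cheaper by 15.

Plan A: {S1, S2, S3, S4}: R1→S1 4·5=20, R2→S1 2·13=26, R3→S2 5·22=110, R4→S4 3·22=66, R5→S4 2·24=48, R6→S4 3·4=12. Service 282; fixed 404; total 686.
Plan B: {S1, S3, S4}: R1→S1 4·5=20, R2→S1 2·13=26, R3→S1 10·22=220, R4→S4 3·22=66, R5→S4 2·24=48, R6→S4 3·4=12. Service 392; fixed 309; total 701.
Difference: |686 − 701| = 15.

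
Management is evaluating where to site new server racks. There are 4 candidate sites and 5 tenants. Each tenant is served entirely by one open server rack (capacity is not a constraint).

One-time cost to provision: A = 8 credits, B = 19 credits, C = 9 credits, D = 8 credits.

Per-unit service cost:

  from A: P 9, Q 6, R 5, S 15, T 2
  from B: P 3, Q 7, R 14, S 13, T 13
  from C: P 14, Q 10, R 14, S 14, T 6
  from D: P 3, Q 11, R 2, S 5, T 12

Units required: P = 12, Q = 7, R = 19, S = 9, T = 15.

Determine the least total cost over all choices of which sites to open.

Minimum total cost: 207

For any fixed open set, each tenant goes to its cheapest open site; total = fixed + service.
{A, D}: P→D 3·12=36, Q→A 6·7=42, R→D 2·19=38, S→D 5·9=45, T→A 2·15=30. Service 191; fixed 16; total 207.
{A, C, D}: P→D 3·12=36, Q→A 6·7=42, R→D 2·19=38, S→D 5·9=45, T→A 2·15=30. Service 191; fixed 25; total 216.
{A, B, D}: P→B 3·12=36, Q→A 6·7=42, R→D 2·19=38, S→D 5·9=45, T→A 2·15=30. Service 191; fixed 35; total 226.
{A, B, C, D}: service 191 + fixed 44 = 235
No other subset beats 207.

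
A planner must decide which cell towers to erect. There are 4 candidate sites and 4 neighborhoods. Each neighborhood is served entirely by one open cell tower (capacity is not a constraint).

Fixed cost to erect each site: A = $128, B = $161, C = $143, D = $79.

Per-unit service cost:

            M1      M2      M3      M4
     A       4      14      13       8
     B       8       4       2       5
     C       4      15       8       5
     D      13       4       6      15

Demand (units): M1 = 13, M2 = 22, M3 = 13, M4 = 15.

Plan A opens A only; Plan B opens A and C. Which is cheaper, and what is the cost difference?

Plan A is cheaper by 33.

Plan A: {A}: M1→A 4·13=52, M2→A 14·22=308, M3→A 13·13=169, M4→A 8·15=120. Service 649; fixed 128; total 777.
Plan B: {A, C}: M1→A 4·13=52, M2→A 14·22=308, M3→C 8·13=104, M4→C 5·15=75. Service 539; fixed 271; total 810.
Difference: |777 − 810| = 33.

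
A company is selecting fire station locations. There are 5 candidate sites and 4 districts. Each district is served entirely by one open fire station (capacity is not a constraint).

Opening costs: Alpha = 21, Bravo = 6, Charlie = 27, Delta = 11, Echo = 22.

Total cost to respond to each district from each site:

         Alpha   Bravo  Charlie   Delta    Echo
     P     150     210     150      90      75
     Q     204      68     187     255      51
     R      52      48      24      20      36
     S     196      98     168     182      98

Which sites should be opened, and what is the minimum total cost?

Open Delta and Echo; minimum total cost 277.

For any fixed open set, each district goes to its cheapest open site; total = fixed + service.
{Delta, Echo}: P→Echo 75, Q→Echo 51, R→Delta 20, S→Echo 98. Service 244; fixed 33; total 277.
{Echo}: service 260 + fixed 22 = 282
{Bravo, Delta, Echo}: service 244 + fixed 39 = 283
{Alpha, Bravo, Charlie, Delta, Echo}: P→Echo 75, Q→Echo 51, R→Delta 20, S→Bravo 98. Service 244; fixed 87; total 331.
No other subset beats 277.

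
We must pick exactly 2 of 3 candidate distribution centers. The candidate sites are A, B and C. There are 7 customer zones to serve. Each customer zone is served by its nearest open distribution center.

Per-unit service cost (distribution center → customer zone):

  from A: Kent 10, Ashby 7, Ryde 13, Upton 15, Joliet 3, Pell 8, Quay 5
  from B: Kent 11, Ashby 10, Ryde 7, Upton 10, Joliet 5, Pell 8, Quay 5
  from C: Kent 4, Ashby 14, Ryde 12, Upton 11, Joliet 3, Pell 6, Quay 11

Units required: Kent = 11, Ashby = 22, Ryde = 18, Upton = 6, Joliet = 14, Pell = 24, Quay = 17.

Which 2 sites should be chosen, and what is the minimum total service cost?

With exactly 2 open, each customer zone uses its cheapest among the chosen.
{B, C}: Kent→C 4·11=44, Ashby→B 10·22=220, Ryde→B 7·18=126, Upton→B 10·6=60, Joliet→C 3·14=42, Pell→C 6·24=144, Quay→B 5·17=85. Service cost 721.
{A, C}: service cost 751
{A, B}: service cost 769
Among all 3 size-2 choices, {B, C} is lowest.

Choose B and C; total service cost 721.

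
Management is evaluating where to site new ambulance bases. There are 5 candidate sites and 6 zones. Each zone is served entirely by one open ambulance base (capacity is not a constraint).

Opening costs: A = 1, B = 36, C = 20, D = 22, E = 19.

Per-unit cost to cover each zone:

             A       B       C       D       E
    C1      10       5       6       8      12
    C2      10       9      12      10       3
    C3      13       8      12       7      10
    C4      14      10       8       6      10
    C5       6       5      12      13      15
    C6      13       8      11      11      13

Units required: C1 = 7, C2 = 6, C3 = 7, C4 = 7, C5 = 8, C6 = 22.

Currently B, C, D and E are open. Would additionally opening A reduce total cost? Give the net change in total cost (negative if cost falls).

No — net change +1 (cost rises by 1).

Current service cost with {B, C, D, E}: 360.
Adding A: each zone re-picks its cheapest; new service cost 360, saving 0.
Extra fixed cost: 1. Net change = 1 − 0 = 1.
(Totals: 457 → 458.)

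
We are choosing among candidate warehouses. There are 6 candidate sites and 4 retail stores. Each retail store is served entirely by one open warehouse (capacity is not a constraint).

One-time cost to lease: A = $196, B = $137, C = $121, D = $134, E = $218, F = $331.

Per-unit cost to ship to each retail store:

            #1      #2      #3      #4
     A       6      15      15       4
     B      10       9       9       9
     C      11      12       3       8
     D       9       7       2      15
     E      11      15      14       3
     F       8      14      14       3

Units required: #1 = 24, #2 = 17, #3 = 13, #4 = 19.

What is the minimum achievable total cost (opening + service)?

Minimum total cost: 695

For any fixed open set, each retail store goes to its cheapest open site; total = fixed + service.
{A, D}: #1→A 6·24=144, #2→D 7·17=119, #3→D 2·13=26, #4→A 4·19=76. Service 365; fixed 330; total 695.
{C, D}: service 513 + fixed 255 = 768
{D, E}: service 418 + fixed 352 = 770
{A, B, C, D, E, F}: service 346 + fixed 1137 = 1483
No other subset beats 695.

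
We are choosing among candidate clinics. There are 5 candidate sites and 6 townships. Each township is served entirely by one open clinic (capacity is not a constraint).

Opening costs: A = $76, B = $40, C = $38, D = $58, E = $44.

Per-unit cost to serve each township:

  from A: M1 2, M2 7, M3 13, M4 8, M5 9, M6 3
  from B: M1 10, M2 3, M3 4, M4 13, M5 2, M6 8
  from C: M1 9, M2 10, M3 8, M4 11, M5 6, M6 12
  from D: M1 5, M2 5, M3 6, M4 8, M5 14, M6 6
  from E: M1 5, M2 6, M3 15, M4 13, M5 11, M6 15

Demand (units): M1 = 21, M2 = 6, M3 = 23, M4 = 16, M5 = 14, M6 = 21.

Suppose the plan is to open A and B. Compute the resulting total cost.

Each township is assigned to its cheapest site among the open ones.
{A, B}: M1→A 2·21=42, M2→B 3·6=18, M3→B 4·23=92, M4→A 8·16=128, M5→B 2·14=28, M6→A 3·21=63. Service 371; fixed 116; total 487.

Total cost: 487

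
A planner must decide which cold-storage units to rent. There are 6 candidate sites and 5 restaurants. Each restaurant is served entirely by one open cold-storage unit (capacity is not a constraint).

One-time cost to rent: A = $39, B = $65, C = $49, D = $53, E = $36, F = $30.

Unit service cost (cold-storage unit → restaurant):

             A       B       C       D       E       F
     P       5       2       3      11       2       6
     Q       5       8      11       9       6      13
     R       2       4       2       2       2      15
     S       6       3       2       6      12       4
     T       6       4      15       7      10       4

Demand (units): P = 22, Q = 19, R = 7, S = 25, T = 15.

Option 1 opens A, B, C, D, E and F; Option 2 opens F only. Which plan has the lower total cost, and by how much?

Option 1: {A, B, C, D, E, F}: P→B 2·22=44, Q→A 5·19=95, R→A 2·7=14, S→C 2·25=50, T→B 4·15=60. Service 263; fixed 272; total 535.
Option 2: {F}: P→F 6·22=132, Q→F 13·19=247, R→F 15·7=105, S→F 4·25=100, T→F 4·15=60. Service 644; fixed 30; total 674.
Difference: |535 − 674| = 139.

Option 1 is cheaper by 139.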